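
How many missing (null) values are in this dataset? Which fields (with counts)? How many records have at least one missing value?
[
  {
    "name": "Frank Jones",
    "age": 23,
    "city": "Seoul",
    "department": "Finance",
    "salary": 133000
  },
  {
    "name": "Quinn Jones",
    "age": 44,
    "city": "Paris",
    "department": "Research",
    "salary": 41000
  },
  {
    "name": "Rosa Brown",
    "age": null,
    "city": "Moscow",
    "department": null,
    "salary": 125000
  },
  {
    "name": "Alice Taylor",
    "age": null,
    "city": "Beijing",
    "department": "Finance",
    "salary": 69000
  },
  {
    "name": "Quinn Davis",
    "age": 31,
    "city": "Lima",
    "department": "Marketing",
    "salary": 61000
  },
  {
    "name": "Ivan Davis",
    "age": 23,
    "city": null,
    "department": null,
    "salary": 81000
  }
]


Checking for missing (null) values in 6 records:

  Frank Jones: complete
  Quinn Jones: complete
  Rosa Brown: age, department
  Alice Taylor: age
  Quinn Davis: complete
  Ivan Davis: city, department

Per field:
  name: 0 missing
  age: 2 missing
  city: 1 missing
  department: 2 missing
  salary: 0 missing

Total missing values: 5
Records with any missing: 3

5 missing values (age: 2, city: 1, department: 2); 3 incomplete records


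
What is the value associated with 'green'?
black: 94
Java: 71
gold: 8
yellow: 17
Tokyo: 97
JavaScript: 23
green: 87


Looking up key 'green'
Value: 87

87


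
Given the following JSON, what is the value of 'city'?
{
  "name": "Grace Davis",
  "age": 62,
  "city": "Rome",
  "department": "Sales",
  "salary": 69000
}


Looking up field 'city'
Value: Rome

Rome


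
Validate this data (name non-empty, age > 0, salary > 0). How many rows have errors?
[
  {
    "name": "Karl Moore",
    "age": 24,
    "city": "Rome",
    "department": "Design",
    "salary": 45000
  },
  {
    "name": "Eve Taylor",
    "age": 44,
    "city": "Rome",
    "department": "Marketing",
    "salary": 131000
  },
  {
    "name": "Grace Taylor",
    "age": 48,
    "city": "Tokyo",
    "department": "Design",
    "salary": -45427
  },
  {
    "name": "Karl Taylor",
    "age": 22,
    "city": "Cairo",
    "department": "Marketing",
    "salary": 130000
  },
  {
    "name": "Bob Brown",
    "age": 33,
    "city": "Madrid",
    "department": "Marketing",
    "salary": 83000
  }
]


Validating 5 records:
Rules: name non-empty, age > 0, salary > 0

  Row 1 (Karl Moore): OK
  Row 2 (Eve Taylor): OK
  Row 3 (Grace Taylor): negative salary: -45427
  Row 4 (Karl Taylor): OK
  Row 5 (Bob Brown): OK

Total errors: 1

1 errors


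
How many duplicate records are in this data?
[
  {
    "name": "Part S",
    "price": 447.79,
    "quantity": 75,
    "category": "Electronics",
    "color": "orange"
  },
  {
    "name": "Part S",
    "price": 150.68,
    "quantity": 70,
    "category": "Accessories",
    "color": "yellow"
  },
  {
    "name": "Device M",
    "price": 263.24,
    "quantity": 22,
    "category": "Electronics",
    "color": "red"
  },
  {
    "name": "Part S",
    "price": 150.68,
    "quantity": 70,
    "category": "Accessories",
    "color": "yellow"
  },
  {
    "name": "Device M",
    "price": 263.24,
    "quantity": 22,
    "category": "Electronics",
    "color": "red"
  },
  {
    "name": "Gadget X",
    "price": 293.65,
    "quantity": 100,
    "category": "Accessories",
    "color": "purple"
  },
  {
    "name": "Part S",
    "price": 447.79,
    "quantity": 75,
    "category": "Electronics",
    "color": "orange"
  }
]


Checking 7 records for duplicates:

  Row 1: Part S ($447.79, qty 75)
  Row 2: Part S ($150.68, qty 70)
  Row 3: Device M ($263.24, qty 22)
  Row 4: Part S ($150.68, qty 70) <-- DUPLICATE
  Row 5: Device M ($263.24, qty 22) <-- DUPLICATE
  Row 6: Gadget X ($293.65, qty 100)
  Row 7: Part S ($447.79, qty 75) <-- DUPLICATE

Duplicates found: 3
Unique records: 4

3 duplicates, 4 unique


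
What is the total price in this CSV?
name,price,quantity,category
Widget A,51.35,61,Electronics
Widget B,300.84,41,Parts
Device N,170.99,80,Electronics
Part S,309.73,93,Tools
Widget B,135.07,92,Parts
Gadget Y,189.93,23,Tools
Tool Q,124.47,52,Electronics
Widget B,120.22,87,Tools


Computing total price:
Values: [51.35, 300.84, 170.99, 309.73, 135.07, 189.93, 124.47, 120.22]
Sum = 1402.60

1402.60


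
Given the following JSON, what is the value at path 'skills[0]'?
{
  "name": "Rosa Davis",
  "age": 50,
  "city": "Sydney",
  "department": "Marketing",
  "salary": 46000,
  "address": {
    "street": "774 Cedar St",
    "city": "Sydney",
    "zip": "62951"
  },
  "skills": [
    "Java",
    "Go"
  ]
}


Query: skills[0]
Path: skills -> first element
Value: Java

Java


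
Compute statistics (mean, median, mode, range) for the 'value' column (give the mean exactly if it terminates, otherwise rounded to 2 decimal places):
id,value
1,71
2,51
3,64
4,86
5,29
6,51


Data: [71, 51, 64, 86, 29, 51]
Count: 6
Sum: 352
Mean: 352/6 ≈ 58.67 (rounded to 2 decimal places)
Sorted: [29, 51, 51, 64, 71, 86]
Median: 57.5
Mode: 51 (2 times)
Range: 86 - 29 = 57
Min: 29, Max: 86

mean≈58.67, median=57.5, mode=51, range=57


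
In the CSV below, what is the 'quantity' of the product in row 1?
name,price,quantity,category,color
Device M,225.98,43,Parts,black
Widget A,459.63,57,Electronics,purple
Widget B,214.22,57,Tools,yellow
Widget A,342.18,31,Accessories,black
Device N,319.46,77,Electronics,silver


Query: Row 1 ('Device M'), column 'quantity'
Value: 43

43


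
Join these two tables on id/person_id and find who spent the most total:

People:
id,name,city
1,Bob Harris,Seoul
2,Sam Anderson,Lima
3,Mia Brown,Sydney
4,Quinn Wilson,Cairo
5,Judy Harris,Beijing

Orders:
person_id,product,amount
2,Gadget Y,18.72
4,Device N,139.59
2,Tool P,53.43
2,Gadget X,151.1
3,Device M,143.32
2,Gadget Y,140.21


Join on: people.id = orders.person_id

Joined rows:
  Sam Anderson (Lima) bought Gadget Y for $18.72
  Quinn Wilson (Cairo) bought Device N for $139.59
  Sam Anderson (Lima) bought Tool P for $53.43
  Sam Anderson (Lima) bought Gadget X for $151.1
  Mia Brown (Sydney) bought Device M for $143.32
  Sam Anderson (Lima) bought Gadget Y for $140.21

Total per person:
  Sam Anderson: $363.46
  Mia Brown: $143.32
  Quinn Wilson: $139.59

Top spender: Sam Anderson ($363.46)

Sam Anderson ($363.46)


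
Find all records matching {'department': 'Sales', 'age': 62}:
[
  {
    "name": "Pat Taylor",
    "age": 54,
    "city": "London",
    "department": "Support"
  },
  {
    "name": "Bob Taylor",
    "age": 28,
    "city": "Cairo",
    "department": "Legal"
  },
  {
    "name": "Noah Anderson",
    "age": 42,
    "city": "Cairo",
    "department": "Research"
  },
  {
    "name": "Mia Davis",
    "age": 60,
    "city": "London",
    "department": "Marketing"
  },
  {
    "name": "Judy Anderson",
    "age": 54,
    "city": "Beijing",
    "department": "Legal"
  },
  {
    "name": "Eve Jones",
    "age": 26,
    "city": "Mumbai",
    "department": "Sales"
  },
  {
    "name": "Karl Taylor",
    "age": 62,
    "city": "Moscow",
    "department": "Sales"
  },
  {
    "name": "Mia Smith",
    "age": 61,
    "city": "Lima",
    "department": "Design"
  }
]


Search criteria: {'department': 'Sales', 'age': 62}

Checking 8 records:
  Pat Taylor: {department: Support, age: 54}
  Bob Taylor: {department: Legal, age: 28}
  Noah Anderson: {department: Research, age: 42}
  Mia Davis: {department: Marketing, age: 60}
  Judy Anderson: {department: Legal, age: 54}
  Eve Jones: {department: Sales, age: 26}
  Karl Taylor: {department: Sales, age: 62} <-- MATCH
  Mia Smith: {department: Design, age: 61}

Matches: ["Karl Taylor"]

["Karl Taylor"]


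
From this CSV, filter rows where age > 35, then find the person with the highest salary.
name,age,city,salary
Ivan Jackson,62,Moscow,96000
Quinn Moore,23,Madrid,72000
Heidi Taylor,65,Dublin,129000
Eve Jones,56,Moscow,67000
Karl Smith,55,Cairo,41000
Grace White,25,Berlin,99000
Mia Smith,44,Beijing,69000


Filter: age > 35
Sort by: salary (descending)

Filtered records (5):
  Heidi Taylor, age 65, salary $129000
  Ivan Jackson, age 62, salary $96000
  Mia Smith, age 44, salary $69000
  Eve Jones, age 56, salary $67000
  Karl Smith, age 55, salary $41000

Highest salary: Heidi Taylor ($129000)

Heidi Taylor


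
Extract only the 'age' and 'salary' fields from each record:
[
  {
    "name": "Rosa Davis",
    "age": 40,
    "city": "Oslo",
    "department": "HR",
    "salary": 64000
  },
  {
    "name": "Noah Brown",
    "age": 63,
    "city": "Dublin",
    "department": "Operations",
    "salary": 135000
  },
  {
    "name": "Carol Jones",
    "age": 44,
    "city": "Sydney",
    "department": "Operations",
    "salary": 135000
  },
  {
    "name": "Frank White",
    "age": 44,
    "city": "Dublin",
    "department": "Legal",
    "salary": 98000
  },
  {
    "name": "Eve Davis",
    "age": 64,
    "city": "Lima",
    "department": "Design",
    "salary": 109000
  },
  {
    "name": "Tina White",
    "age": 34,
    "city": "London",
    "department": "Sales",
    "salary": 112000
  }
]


Original: 6 records with fields: name, age, city, department, salary
Keep: ['age', 'salary']
Drop: ['name', 'city', 'department']
Result: 6 records, 2 fields each

[
  {
    "age": 40,
    "salary": 64000
  },
  {
    "age": 63,
    "salary": 135000
  },
  {
    "age": 44,
    "salary": 135000
  },
  {
    "age": 44,
    "salary": 98000
  },
  {
    "age": 64,
    "salary": 109000
  },
  {
    "age": 34,
    "salary": 112000
  }
]


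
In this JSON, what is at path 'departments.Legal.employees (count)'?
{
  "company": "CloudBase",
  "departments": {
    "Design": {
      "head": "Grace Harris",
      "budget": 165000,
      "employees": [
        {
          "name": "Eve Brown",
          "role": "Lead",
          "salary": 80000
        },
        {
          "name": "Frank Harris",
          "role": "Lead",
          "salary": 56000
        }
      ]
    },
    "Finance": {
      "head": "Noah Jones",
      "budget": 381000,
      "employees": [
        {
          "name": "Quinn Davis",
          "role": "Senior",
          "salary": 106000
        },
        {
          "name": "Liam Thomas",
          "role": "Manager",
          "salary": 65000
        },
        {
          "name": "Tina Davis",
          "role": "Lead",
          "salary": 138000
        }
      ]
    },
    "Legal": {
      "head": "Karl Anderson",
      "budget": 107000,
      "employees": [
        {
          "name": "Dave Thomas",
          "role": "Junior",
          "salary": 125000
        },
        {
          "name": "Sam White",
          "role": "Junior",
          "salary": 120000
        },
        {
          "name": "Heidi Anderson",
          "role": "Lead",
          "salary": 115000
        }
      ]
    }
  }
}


Path: departments.Legal.employees (count)

Navigate:
  -> departments
  -> Legal
  -> employees (array, length 3)

3


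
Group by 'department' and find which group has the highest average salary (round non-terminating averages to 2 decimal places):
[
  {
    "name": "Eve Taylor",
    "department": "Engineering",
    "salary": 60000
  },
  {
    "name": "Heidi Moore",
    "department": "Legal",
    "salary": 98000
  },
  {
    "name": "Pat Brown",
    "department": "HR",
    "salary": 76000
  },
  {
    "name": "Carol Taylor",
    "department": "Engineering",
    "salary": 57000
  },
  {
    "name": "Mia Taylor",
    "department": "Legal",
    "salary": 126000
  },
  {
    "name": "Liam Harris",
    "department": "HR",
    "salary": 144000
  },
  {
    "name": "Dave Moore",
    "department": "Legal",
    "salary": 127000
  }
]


Group by: department

Groups:
  Engineering: 2 people, avg salary = 117000/2 = $58500
  HR: 2 people, avg salary = 220000/2 = $110000
  Legal: 3 people, avg salary = 351000/3 = $117000

Highest average salary: Legal ($117000)

Legal ($117000)


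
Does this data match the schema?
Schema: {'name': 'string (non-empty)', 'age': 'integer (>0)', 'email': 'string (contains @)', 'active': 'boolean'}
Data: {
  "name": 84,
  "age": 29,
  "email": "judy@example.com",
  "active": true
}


Validating each field against schema:
  name: FAIL (84 is not a string)
  age: OK (positive integer)
  email: OK (string with @)
  active: OK (boolean)

Result: INVALID (1 error: name)

INVALID (1 error: name)


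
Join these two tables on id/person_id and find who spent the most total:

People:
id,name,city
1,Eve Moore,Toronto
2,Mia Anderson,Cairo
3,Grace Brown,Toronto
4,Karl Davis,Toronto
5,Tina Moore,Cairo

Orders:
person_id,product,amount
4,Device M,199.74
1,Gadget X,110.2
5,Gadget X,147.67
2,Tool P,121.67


Join on: people.id = orders.person_id

Joined rows:
  Karl Davis (Toronto) bought Device M for $199.74
  Eve Moore (Toronto) bought Gadget X for $110.2
  Tina Moore (Cairo) bought Gadget X for $147.67
  Mia Anderson (Cairo) bought Tool P for $121.67

Total per person:
  Karl Davis: $199.74
  Tina Moore: $147.67
  Mia Anderson: $121.67
  Eve Moore: $110.20

Top spender: Karl Davis ($199.74)

Karl Davis ($199.74)


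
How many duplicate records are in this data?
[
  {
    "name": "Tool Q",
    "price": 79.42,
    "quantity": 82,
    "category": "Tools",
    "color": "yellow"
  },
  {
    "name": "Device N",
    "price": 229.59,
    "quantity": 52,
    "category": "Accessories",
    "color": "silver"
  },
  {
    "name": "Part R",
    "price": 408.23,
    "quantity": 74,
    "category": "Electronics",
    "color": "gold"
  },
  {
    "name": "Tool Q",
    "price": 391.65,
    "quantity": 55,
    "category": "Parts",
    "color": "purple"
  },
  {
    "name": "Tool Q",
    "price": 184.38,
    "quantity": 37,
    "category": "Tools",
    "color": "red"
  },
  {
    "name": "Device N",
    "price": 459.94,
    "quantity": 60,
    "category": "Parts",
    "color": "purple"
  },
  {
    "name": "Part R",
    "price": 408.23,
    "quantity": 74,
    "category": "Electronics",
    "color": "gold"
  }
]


Checking 7 records for duplicates:

  Row 1: Tool Q ($79.42, qty 82)
  Row 2: Device N ($229.59, qty 52)
  Row 3: Part R ($408.23, qty 74)
  Row 4: Tool Q ($391.65, qty 55)
  Row 5: Tool Q ($184.38, qty 37)
  Row 6: Device N ($459.94, qty 60)
  Row 7: Part R ($408.23, qty 74) <-- DUPLICATE

Duplicates found: 1
Unique records: 6

1 duplicates, 6 unique


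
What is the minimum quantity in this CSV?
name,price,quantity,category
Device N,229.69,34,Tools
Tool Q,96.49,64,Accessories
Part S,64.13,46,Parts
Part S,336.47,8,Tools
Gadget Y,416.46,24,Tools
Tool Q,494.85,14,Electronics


Computing minimum quantity:
Values: [34, 64, 46, 8, 24, 14]
Min = 8

8


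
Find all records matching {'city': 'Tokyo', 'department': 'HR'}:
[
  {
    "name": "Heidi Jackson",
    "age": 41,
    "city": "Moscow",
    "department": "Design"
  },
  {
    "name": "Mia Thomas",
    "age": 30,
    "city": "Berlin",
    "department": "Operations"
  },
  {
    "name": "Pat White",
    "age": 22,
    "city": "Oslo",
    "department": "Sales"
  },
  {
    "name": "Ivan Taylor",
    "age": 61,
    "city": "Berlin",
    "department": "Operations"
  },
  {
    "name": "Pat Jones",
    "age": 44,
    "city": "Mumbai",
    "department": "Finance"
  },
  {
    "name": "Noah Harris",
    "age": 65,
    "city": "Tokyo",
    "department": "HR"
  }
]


Search criteria: {'city': 'Tokyo', 'department': 'HR'}

Checking 6 records:
  Heidi Jackson: {city: Moscow, department: Design}
  Mia Thomas: {city: Berlin, department: Operations}
  Pat White: {city: Oslo, department: Sales}
  Ivan Taylor: {city: Berlin, department: Operations}
  Pat Jones: {city: Mumbai, department: Finance}
  Noah Harris: {city: Tokyo, department: HR} <-- MATCH

Matches: ["Noah Harris"]

["Noah Harris"]


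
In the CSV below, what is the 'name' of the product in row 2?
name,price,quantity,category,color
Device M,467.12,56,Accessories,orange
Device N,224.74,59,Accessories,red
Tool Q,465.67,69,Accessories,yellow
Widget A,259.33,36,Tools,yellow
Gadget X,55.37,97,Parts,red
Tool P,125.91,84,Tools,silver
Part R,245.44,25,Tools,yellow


Query: Row 2 ('Device N'), column 'name'
Value: Device N

Device N


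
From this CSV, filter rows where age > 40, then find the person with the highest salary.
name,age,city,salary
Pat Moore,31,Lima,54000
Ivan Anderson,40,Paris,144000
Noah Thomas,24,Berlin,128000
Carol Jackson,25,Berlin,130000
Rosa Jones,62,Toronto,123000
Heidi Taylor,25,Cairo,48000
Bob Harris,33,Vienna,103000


Filter: age > 40
Sort by: salary (descending)

Filtered records (1):
  Rosa Jones, age 62, salary $123000

Highest salary: Rosa Jones ($123000)

Rosa Jones


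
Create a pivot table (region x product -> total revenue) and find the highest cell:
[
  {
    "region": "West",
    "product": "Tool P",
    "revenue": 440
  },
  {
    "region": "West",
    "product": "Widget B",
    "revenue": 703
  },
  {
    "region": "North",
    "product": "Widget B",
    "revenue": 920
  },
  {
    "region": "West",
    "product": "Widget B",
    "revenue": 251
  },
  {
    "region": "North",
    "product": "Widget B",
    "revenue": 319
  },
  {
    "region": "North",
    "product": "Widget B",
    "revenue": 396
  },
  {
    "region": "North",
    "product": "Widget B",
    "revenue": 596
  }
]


Pivot: region (rows) x product (columns) -> total revenue

     Tool P        Widget B    
North            0          2231  
West           440           954  

Highest: North / Widget B = $2231

North / Widget B = $2231


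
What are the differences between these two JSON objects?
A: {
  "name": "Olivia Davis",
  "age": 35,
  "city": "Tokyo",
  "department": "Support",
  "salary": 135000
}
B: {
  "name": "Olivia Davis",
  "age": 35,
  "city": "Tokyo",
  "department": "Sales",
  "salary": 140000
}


Comparing each field (in key order):
  name: same
  age: same
  city: same
  department: DIFFERENT
  salary: DIFFERENT
Differences:
  department: Support -> Sales
  salary: 135000 -> 140000

2 field(s) changed

2 changes: department, salary


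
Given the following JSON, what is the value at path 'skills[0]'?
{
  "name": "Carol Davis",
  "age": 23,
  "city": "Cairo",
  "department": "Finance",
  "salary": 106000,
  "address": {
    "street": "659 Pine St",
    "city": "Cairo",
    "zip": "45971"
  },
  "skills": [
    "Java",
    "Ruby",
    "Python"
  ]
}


Query: skills[0]
Path: skills -> first element
Value: Java

Java


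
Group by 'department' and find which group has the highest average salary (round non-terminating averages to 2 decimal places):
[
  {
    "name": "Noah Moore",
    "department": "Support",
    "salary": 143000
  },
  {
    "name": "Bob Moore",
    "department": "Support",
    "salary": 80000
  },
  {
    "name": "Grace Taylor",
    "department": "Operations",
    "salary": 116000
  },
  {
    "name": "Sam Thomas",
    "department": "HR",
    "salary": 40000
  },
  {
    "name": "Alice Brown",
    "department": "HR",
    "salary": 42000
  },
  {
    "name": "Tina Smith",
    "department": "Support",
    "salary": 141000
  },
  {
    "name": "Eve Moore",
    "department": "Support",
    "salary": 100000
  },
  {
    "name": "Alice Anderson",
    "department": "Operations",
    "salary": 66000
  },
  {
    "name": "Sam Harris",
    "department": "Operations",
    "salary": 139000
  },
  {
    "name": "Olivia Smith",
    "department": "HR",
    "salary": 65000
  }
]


Group by: department

Groups:
  HR: 3 people, avg salary = 147000/3 = $49000
  Operations: 3 people, avg salary = 321000/3 = $107000
  Support: 4 people, avg salary = 464000/4 = $116000

Highest average salary: Support ($116000)

Support ($116000)


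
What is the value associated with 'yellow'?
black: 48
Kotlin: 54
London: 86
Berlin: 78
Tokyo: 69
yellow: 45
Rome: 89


Looking up key 'yellow'
Value: 45

45


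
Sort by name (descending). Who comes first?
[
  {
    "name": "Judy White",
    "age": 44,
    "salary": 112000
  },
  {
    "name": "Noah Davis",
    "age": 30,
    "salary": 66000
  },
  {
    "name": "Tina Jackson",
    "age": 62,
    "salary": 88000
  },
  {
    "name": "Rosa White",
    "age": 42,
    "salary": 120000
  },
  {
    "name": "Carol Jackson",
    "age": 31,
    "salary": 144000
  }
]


Sort by: name (descending)

Sorted order:
  1. Tina Jackson (name = Tina Jackson)
  2. Rosa White (name = Rosa White)
  3. Noah Davis (name = Noah Davis)
  4. Judy White (name = Judy White)
  5. Carol Jackson (name = Carol Jackson)

First: Tina Jackson

Tina Jackson


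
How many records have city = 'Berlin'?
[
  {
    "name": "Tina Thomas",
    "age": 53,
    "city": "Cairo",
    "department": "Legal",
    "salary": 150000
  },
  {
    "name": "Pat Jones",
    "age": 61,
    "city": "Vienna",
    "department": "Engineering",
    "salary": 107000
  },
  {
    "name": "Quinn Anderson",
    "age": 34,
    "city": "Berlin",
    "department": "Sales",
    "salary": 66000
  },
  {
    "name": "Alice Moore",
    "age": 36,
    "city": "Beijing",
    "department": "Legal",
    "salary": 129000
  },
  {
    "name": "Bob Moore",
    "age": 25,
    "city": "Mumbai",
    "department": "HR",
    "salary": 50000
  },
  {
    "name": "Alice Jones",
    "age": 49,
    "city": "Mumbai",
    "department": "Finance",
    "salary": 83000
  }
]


Data: 6 records
Condition: city = 'Berlin'

Checking each record:
  Tina Thomas: Cairo
  Pat Jones: Vienna
  Quinn Anderson: Berlin MATCH
  Alice Moore: Beijing
  Bob Moore: Mumbai
  Alice Jones: Mumbai

Count: 1

1


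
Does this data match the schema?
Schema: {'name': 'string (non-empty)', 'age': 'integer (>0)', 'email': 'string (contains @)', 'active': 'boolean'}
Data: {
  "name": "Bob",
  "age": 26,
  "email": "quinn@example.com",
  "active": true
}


Validating each field against schema:
  name: OK (non-empty string)
  age: OK (positive integer)
  email: OK (string with @)
  active: OK (boolean)

Result: VALID

VALID


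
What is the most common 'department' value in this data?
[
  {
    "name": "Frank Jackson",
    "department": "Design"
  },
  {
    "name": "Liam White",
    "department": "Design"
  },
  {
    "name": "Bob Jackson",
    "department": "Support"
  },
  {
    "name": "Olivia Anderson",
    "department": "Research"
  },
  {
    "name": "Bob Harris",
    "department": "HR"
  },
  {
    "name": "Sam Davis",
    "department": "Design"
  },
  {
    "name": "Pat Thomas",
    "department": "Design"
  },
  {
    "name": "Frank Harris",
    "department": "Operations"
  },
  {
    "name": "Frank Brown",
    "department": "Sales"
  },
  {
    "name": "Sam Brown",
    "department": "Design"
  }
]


Counting 'department' values across 10 records:

  Design: 5 #####
  Support: 1 #
  Research: 1 #
  HR: 1 #
  Operations: 1 #
  Sales: 1 #

Most common: Design (5 times)

Design (5 times)


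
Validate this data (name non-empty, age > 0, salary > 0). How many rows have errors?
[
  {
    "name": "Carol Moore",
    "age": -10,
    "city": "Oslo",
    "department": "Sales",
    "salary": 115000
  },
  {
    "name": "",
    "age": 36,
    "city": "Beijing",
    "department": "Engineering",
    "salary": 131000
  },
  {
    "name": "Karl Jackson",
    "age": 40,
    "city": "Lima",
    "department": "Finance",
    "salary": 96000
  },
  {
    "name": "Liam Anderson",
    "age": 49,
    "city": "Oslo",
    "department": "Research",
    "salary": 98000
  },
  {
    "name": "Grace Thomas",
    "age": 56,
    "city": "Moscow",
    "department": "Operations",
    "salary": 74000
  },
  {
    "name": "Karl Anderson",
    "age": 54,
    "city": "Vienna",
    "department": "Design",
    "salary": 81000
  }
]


Validating 6 records:
Rules: name non-empty, age > 0, salary > 0

  Row 1 (Carol Moore): negative age: -10
  Row 2 (???): empty name
  Row 3 (Karl Jackson): OK
  Row 4 (Liam Anderson): OK
  Row 5 (Grace Thomas): OK
  Row 6 (Karl Anderson): OK

Total errors: 2

2 errors


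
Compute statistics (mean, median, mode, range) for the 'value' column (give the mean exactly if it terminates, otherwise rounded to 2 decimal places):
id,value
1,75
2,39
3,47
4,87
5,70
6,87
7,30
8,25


Data: [75, 39, 47, 87, 70, 87, 30, 25]
Count: 8
Sum: 460
Mean: 460/8 = 57.5
Sorted: [25, 30, 39, 47, 70, 75, 87, 87]
Median: 58.5
Mode: 87 (2 times)
Range: 87 - 25 = 62
Min: 25, Max: 87

mean=57.5, median=58.5, mode=87, range=62


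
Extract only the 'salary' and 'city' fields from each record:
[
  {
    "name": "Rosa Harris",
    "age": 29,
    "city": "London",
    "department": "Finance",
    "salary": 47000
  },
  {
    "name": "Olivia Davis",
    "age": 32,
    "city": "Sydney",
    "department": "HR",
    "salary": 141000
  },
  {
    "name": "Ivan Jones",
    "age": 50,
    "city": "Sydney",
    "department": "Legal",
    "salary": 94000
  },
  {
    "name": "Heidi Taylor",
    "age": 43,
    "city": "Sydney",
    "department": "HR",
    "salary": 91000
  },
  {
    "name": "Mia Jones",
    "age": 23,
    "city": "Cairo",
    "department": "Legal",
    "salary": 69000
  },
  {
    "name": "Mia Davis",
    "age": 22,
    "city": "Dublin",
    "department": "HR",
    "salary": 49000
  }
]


Original: 6 records with fields: name, age, city, department, salary
Keep: ['salary', 'city']
Drop: ['name', 'age', 'department']
Result: 6 records, 2 fields each

[
  {
    "salary": 47000,
    "city": "London"
  },
  {
    "salary": 141000,
    "city": "Sydney"
  },
  {
    "salary": 94000,
    "city": "Sydney"
  },
  {
    "salary": 91000,
    "city": "Sydney"
  },
  {
    "salary": 69000,
    "city": "Cairo"
  },
  {
    "salary": 49000,
    "city": "Dublin"
  }
]


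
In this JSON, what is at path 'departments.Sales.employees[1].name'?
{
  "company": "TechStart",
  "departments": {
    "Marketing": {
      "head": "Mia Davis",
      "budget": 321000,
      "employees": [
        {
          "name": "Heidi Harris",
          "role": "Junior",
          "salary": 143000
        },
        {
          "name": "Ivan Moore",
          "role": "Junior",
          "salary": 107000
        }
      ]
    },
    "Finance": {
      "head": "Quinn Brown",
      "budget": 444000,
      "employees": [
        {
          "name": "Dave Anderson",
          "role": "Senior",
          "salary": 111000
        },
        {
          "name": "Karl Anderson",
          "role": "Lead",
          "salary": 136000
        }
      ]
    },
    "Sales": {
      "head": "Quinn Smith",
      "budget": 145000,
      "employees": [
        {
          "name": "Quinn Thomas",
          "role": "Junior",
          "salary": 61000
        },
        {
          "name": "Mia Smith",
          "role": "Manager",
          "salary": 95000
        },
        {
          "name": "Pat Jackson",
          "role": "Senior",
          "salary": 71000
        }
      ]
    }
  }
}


Path: departments.Sales.employees[1].name

Navigate:
  -> departments
  -> Sales
  -> employees[1].name = 'Mia Smith'

Mia Smith


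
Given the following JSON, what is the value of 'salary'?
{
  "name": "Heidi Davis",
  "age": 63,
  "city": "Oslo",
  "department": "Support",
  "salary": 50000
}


Looking up field 'salary'
Value: 50000

50000


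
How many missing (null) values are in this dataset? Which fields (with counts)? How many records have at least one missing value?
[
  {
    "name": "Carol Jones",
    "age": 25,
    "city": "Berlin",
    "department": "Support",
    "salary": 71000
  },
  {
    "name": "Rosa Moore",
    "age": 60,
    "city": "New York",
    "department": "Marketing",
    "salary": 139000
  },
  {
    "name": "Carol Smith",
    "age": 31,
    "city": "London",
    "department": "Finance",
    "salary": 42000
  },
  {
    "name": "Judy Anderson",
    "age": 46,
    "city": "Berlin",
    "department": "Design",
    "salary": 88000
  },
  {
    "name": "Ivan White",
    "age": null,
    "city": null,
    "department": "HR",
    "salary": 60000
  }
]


Checking for missing (null) values in 5 records:

  Carol Jones: complete
  Rosa Moore: complete
  Carol Smith: complete
  Judy Anderson: complete
  Ivan White: age, city

Per field:
  name: 0 missing
  age: 1 missing
  city: 1 missing
  department: 0 missing
  salary: 0 missing

Total missing values: 2
Records with any missing: 1

2 missing values (age: 1, city: 1); 1 incomplete records


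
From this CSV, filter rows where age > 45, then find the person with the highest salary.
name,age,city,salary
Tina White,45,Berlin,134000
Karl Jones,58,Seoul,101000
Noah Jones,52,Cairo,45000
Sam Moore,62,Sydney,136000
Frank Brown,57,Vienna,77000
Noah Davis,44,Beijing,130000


Filter: age > 45
Sort by: salary (descending)

Filtered records (4):
  Sam Moore, age 62, salary $136000
  Karl Jones, age 58, salary $101000
  Frank Brown, age 57, salary $77000
  Noah Jones, age 52, salary $45000

Highest salary: Sam Moore ($136000)

Sam Moore


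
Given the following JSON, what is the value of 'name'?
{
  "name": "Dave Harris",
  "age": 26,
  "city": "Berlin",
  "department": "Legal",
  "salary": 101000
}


Looking up field 'name'
Value: Dave Harris

Dave Harris


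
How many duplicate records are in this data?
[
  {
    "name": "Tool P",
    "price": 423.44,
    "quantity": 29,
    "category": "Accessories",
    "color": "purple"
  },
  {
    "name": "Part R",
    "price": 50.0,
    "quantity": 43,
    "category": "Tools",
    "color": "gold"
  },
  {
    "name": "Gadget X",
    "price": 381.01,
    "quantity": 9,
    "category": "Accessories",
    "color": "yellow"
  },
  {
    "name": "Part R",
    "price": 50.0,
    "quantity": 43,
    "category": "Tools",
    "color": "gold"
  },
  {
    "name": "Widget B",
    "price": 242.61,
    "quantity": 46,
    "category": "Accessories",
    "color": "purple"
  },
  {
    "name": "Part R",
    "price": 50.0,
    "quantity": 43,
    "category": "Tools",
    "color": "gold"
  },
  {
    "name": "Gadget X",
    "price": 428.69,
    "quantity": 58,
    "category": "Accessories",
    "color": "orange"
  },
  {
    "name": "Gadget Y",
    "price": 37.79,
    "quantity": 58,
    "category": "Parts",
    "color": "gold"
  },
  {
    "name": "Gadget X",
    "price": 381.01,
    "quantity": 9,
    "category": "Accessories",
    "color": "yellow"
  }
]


Checking 9 records for duplicates:

  Row 1: Tool P ($423.44, qty 29)
  Row 2: Part R ($50.0, qty 43)
  Row 3: Gadget X ($381.01, qty 9)
  Row 4: Part R ($50.0, qty 43) <-- DUPLICATE
  Row 5: Widget B ($242.61, qty 46)
  Row 6: Part R ($50.0, qty 43) <-- DUPLICATE
  Row 7: Gadget X ($428.69, qty 58)
  Row 8: Gadget Y ($37.79, qty 58)
  Row 9: Gadget X ($381.01, qty 9) <-- DUPLICATE

Duplicates found: 3
Unique records: 6

3 duplicates, 6 unique


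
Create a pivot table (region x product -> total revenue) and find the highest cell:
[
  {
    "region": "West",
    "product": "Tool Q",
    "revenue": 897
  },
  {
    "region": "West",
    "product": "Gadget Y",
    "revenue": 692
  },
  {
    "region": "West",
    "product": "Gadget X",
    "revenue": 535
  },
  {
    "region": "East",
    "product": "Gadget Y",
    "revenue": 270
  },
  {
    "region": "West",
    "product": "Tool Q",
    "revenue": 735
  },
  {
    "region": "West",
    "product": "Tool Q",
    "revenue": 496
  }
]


Pivot: region (rows) x product (columns) -> total revenue

     Gadget X      Gadget Y      Tool Q      
East             0           270             0  
West           535           692          2128  

Highest: West / Tool Q = $2128

West / Tool Q = $2128


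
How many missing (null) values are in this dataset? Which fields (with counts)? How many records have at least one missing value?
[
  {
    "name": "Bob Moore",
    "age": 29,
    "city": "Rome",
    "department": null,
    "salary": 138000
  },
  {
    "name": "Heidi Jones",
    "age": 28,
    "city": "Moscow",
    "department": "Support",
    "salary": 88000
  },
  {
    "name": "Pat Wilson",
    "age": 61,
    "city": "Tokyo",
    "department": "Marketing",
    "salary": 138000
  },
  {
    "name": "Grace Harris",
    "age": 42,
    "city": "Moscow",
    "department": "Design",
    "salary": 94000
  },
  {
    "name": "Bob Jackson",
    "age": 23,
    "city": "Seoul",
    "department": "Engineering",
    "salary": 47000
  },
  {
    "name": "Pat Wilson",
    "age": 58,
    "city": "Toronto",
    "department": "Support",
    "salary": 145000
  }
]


Checking for missing (null) values in 6 records:

  Bob Moore: department
  Heidi Jones: complete
  Pat Wilson: complete
  Grace Harris: complete
  Bob Jackson: complete
  Pat Wilson: complete

Per field:
  name: 0 missing
  age: 0 missing
  city: 0 missing
  department: 1 missing
  salary: 0 missing

Total missing values: 1
Records with any missing: 1

1 missing values (department: 1); 1 incomplete records


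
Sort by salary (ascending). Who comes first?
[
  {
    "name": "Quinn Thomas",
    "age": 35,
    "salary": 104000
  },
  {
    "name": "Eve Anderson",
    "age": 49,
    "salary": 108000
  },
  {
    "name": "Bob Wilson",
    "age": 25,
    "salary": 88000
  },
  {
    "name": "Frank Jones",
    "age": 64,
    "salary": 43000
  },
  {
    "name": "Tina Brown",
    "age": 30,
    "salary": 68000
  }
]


Sort by: salary (ascending)

Sorted order:
  1. Frank Jones (salary = 43000)
  2. Tina Brown (salary = 68000)
  3. Bob Wilson (salary = 88000)
  4. Quinn Thomas (salary = 104000)
  5. Eve Anderson (salary = 108000)

First: Frank Jones

Frank Jones


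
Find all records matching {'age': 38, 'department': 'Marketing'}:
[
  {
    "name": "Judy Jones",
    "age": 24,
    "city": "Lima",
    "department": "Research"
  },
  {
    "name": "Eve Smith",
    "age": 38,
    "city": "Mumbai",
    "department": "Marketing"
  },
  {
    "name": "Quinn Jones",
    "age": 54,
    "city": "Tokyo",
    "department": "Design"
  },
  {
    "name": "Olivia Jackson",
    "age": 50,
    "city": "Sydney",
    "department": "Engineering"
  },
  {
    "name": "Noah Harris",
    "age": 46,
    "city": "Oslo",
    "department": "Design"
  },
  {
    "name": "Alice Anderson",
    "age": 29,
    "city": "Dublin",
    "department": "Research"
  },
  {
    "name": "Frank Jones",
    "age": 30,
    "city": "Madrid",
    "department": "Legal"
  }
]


Search criteria: {'age': 38, 'department': 'Marketing'}

Checking 7 records:
  Judy Jones: {age: 24, department: Research}
  Eve Smith: {age: 38, department: Marketing} <-- MATCH
  Quinn Jones: {age: 54, department: Design}
  Olivia Jackson: {age: 50, department: Engineering}
  Noah Harris: {age: 46, department: Design}
  Alice Anderson: {age: 29, department: Research}
  Frank Jones: {age: 30, department: Legal}

Matches: ["Eve Smith"]

["Eve Smith"]


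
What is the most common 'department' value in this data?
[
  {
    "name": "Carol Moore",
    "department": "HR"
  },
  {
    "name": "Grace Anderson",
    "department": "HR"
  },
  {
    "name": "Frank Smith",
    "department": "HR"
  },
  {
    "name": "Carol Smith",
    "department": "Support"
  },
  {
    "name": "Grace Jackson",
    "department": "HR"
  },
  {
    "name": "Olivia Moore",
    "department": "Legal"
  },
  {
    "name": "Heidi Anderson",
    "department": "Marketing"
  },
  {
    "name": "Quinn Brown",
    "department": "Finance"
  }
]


Counting 'department' values across 8 records:

  HR: 4 ####
  Support: 1 #
  Legal: 1 #
  Marketing: 1 #
  Finance: 1 #

Most common: HR (4 times)

HR (4 times)


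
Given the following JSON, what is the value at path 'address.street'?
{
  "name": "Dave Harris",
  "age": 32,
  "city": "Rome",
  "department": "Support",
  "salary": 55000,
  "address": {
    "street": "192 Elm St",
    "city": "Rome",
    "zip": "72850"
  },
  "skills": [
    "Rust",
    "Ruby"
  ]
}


Query: address.street
Path: address -> street
Value: 192 Elm St

192 Elm St


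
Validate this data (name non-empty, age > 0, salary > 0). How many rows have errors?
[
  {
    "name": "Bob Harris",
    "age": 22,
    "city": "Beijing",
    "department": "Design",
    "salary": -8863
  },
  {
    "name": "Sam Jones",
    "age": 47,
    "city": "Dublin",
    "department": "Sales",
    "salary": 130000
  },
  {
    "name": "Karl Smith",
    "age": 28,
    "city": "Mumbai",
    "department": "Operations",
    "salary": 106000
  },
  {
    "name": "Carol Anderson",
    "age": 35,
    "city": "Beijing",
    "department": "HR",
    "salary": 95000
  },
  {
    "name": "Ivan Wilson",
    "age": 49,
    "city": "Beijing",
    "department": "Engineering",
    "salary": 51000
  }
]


Validating 5 records:
Rules: name non-empty, age > 0, salary > 0

  Row 1 (Bob Harris): negative salary: -8863
  Row 2 (Sam Jones): OK
  Row 3 (Karl Smith): OK
  Row 4 (Carol Anderson): OK
  Row 5 (Ivan Wilson): OK

Total errors: 1

1 errors


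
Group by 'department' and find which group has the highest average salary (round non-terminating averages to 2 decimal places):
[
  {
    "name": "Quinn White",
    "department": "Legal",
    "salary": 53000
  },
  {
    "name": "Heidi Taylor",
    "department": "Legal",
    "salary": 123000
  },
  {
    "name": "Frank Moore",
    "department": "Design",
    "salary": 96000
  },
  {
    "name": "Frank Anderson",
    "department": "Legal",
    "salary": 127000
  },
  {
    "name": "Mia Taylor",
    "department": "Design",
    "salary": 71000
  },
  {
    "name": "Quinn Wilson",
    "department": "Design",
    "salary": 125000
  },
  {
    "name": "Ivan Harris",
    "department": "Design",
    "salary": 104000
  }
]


Group by: department

Groups:
  Design: 4 people, avg salary = 396000/4 = $99000
  Legal: 3 people, avg salary = 303000/3 = $101000

Highest average salary: Legal ($101000)

Legal ($101000)


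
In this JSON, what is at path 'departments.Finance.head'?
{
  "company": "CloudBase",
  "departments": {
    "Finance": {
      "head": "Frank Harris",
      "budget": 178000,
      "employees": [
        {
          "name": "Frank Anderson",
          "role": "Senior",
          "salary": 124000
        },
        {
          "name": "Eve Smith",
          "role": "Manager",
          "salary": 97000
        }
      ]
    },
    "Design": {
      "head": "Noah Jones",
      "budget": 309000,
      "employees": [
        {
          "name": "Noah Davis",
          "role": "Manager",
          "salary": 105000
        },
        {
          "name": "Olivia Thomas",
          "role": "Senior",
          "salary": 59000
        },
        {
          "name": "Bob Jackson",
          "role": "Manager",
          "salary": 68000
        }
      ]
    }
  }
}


Path: departments.Finance.head

Navigate:
  -> departments
  -> Finance
  -> head = 'Frank Harris'

Frank Harris


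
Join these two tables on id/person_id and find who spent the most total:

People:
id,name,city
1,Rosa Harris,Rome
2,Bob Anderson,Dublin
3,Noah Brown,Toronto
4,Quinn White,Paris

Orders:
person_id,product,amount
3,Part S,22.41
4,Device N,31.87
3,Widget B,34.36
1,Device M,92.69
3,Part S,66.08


Join on: people.id = orders.person_id

Joined rows:
  Noah Brown (Toronto) bought Part S for $22.41
  Quinn White (Paris) bought Device N for $31.87
  Noah Brown (Toronto) bought Widget B for $34.36
  Rosa Harris (Rome) bought Device M for $92.69
  Noah Brown (Toronto) bought Part S for $66.08

Total per person:
  Noah Brown: $122.85
  Rosa Harris: $92.69
  Quinn White: $31.87

Top spender: Noah Brown ($122.85)

Noah Brown ($122.85)


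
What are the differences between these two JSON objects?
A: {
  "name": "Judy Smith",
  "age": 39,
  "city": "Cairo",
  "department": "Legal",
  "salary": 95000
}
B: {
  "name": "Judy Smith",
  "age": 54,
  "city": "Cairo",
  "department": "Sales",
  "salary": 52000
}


Comparing each field (in key order):
  name: same
  age: DIFFERENT
  city: same
  department: DIFFERENT
  salary: DIFFERENT
Differences:
  age: 39 -> 54
  department: Legal -> Sales
  salary: 95000 -> 52000

3 field(s) changed

3 changes: age, department, salary


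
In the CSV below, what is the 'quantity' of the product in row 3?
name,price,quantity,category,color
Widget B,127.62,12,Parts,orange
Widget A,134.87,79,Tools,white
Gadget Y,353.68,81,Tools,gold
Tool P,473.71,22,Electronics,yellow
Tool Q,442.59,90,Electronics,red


Query: Row 3 ('Gadget Y'), column 'quantity'
Value: 81

81


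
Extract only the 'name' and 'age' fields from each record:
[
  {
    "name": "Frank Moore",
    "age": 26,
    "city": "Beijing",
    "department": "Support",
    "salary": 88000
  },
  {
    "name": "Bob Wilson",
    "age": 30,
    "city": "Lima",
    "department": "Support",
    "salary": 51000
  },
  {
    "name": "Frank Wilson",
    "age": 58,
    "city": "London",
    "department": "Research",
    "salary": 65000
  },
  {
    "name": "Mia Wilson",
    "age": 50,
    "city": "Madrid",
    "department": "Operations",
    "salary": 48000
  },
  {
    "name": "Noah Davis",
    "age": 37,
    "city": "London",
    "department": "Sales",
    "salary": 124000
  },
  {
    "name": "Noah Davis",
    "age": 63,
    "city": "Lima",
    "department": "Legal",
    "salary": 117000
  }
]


Original: 6 records with fields: name, age, city, department, salary
Keep: ['name', 'age']
Drop: ['city', 'department', 'salary']
Result: 6 records, 2 fields each

[
  {
    "name": "Frank Moore",
    "age": 26
  },
  {
    "name": "Bob Wilson",
    "age": 30
  },
  {
    "name": "Frank Wilson",
    "age": 58
  },
  {
    "name": "Mia Wilson",
    "age": 50
  },
  {
    "name": "Noah Davis",
    "age": 37
  },
  {
    "name": "Noah Davis",
    "age": 63
  }
]
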